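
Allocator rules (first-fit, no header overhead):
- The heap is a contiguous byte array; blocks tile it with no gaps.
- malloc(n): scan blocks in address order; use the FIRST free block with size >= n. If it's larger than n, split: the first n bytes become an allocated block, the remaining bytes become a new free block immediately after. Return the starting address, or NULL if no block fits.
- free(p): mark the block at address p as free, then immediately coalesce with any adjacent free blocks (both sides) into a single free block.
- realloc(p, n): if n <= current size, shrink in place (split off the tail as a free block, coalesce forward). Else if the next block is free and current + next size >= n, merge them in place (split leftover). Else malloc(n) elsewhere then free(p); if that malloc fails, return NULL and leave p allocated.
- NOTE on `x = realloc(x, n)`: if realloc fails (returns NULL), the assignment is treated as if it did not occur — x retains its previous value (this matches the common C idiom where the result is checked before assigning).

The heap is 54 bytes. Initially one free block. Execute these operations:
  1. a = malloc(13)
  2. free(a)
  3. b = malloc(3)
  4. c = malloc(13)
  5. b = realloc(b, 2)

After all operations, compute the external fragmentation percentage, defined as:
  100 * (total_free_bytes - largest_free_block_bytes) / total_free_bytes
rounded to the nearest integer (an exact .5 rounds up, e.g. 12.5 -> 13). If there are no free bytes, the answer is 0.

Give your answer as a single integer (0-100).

Op 1: a = malloc(13) -> a = 0; heap: [0-12 ALLOC][13-53 FREE]
Op 2: free(a) -> (freed a); heap: [0-53 FREE]
Op 3: b = malloc(3) -> b = 0; heap: [0-2 ALLOC][3-53 FREE]
Op 4: c = malloc(13) -> c = 3; heap: [0-2 ALLOC][3-15 ALLOC][16-53 FREE]
Op 5: b = realloc(b, 2) -> b = 0; heap: [0-1 ALLOC][2-2 FREE][3-15 ALLOC][16-53 FREE]
Free blocks: [1 38] total_free=39 largest=38 -> 100*(39-38)/39 = 100/39 ≈ 2.564 -> rounds to 3

Answer: 3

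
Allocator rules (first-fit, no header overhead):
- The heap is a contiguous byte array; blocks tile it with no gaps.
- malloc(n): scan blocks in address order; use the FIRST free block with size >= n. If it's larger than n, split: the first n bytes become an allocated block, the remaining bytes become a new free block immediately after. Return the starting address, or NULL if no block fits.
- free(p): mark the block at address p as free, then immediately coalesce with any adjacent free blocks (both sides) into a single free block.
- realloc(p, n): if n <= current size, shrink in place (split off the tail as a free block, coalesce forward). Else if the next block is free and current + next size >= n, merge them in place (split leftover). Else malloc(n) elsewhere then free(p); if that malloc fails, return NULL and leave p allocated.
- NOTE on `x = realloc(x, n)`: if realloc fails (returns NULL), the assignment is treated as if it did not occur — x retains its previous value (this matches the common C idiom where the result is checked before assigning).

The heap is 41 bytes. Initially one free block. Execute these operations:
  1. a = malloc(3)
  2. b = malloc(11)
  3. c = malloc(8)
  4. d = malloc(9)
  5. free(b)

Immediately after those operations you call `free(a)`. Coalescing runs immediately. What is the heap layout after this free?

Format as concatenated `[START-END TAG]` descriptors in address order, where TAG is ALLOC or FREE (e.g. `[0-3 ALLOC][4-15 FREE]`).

Answer: [0-13 FREE][14-21 ALLOC][22-30 ALLOC][31-40 FREE]

Derivation:
Op 1: a = malloc(3) -> a = 0; heap: [0-2 ALLOC][3-40 FREE]
Op 2: b = malloc(11) -> b = 3; heap: [0-2 ALLOC][3-13 ALLOC][14-40 FREE]
Op 3: c = malloc(8) -> c = 14; heap: [0-2 ALLOC][3-13 ALLOC][14-21 ALLOC][22-40 FREE]
Op 4: d = malloc(9) -> d = 22; heap: [0-2 ALLOC][3-13 ALLOC][14-21 ALLOC][22-30 ALLOC][31-40 FREE]
Op 5: free(b) -> (freed b); heap: [0-2 ALLOC][3-13 FREE][14-21 ALLOC][22-30 ALLOC][31-40 FREE]
free(a): a = 0 -> block [0-2 ALLOC]; mark free, coalesce with adjacent free neighbors -> [0-13 FREE][14-21 ALLOC][22-30 ALLOC][31-40 FREE]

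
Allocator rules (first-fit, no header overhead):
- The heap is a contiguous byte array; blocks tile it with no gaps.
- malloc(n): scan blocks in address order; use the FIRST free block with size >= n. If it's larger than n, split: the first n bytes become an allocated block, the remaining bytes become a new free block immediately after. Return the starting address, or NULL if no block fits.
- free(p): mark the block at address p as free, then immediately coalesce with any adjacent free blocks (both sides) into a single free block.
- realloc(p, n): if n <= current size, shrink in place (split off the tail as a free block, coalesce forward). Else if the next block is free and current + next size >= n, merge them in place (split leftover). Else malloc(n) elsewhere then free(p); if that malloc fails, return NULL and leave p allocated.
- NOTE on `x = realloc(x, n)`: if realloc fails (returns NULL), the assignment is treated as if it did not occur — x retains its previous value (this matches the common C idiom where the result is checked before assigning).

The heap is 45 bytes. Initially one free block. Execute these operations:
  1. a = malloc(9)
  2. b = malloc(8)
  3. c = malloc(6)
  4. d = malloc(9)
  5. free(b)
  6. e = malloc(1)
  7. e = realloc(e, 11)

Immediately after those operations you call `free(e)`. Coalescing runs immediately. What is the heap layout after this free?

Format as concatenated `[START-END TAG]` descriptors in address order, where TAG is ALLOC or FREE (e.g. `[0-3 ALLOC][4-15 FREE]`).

Answer: [0-8 ALLOC][9-16 FREE][17-22 ALLOC][23-31 ALLOC][32-44 FREE]

Derivation:
Op 1: a = malloc(9) -> a = 0; heap: [0-8 ALLOC][9-44 FREE]
Op 2: b = malloc(8) -> b = 9; heap: [0-8 ALLOC][9-16 ALLOC][17-44 FREE]
Op 3: c = malloc(6) -> c = 17; heap: [0-8 ALLOC][9-16 ALLOC][17-22 ALLOC][23-44 FREE]
Op 4: d = malloc(9) -> d = 23; heap: [0-8 ALLOC][9-16 ALLOC][17-22 ALLOC][23-31 ALLOC][32-44 FREE]
Op 5: free(b) -> (freed b); heap: [0-8 ALLOC][9-16 FREE][17-22 ALLOC][23-31 ALLOC][32-44 FREE]
Op 6: e = malloc(1) -> e = 9; heap: [0-8 ALLOC][9-9 ALLOC][10-16 FREE][17-22 ALLOC][23-31 ALLOC][32-44 FREE]
Op 7: e = realloc(e, 11) -> e = 32; heap: [0-8 ALLOC][9-16 FREE][17-22 ALLOC][23-31 ALLOC][32-42 ALLOC][43-44 FREE]
free(e): e = 32 -> block [32-42 ALLOC]; mark free, coalesce with adjacent free neighbors -> [0-8 ALLOC][9-16 FREE][17-22 ALLOC][23-31 ALLOC][32-44 FREE]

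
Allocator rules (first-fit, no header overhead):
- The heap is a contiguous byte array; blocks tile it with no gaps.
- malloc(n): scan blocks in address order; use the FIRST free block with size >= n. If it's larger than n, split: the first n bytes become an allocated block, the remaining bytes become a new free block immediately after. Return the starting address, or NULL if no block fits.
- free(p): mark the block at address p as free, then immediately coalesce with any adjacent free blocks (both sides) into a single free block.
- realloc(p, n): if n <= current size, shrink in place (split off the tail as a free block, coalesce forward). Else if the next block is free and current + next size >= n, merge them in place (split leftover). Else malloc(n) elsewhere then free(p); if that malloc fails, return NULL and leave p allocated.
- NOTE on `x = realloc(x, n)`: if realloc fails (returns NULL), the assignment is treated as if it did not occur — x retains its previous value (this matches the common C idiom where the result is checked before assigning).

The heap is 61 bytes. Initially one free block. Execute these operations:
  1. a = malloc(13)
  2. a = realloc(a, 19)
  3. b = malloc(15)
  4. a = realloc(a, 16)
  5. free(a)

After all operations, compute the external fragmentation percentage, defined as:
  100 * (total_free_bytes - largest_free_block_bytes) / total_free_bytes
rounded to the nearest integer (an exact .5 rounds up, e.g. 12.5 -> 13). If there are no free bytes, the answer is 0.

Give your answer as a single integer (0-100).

Op 1: a = malloc(13) -> a = 0; heap: [0-12 ALLOC][13-60 FREE]
Op 2: a = realloc(a, 19) -> a = 0; heap: [0-18 ALLOC][19-60 FREE]
Op 3: b = malloc(15) -> b = 19; heap: [0-18 ALLOC][19-33 ALLOC][34-60 FREE]
Op 4: a = realloc(a, 16) -> a = 0; heap: [0-15 ALLOC][16-18 FREE][19-33 ALLOC][34-60 FREE]
Op 5: free(a) -> (freed a); heap: [0-18 FREE][19-33 ALLOC][34-60 FREE]
Free blocks: [19 27] total_free=46 largest=27 -> 100*(46-27)/46 = 1900/46 ≈ 41.304 -> rounds to 41

Answer: 41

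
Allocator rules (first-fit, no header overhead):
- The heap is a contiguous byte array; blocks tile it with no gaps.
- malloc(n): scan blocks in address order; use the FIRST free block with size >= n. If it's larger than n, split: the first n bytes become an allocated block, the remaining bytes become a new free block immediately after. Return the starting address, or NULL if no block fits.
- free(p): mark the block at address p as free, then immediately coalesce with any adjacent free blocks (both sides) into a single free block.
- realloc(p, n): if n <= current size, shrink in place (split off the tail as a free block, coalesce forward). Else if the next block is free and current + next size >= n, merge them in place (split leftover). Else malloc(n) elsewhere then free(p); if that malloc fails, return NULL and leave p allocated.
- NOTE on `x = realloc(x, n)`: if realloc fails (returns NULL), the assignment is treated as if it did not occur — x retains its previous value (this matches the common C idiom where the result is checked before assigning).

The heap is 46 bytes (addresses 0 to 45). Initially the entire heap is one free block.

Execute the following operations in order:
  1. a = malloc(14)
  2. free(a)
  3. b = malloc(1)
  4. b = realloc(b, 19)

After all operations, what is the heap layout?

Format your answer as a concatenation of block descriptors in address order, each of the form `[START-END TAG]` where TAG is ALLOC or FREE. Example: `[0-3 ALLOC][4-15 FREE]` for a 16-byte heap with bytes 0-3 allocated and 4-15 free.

Answer: [0-18 ALLOC][19-45 FREE]

Derivation:
Op 1: a = malloc(14) -> a = 0; heap: [0-13 ALLOC][14-45 FREE]
Op 2: free(a) -> (freed a); heap: [0-45 FREE]
Op 3: b = malloc(1) -> b = 0; heap: [0-0 ALLOC][1-45 FREE]
Op 4: b = realloc(b, 19) -> b = 0; heap: [0-18 ALLOC][19-45 FREE]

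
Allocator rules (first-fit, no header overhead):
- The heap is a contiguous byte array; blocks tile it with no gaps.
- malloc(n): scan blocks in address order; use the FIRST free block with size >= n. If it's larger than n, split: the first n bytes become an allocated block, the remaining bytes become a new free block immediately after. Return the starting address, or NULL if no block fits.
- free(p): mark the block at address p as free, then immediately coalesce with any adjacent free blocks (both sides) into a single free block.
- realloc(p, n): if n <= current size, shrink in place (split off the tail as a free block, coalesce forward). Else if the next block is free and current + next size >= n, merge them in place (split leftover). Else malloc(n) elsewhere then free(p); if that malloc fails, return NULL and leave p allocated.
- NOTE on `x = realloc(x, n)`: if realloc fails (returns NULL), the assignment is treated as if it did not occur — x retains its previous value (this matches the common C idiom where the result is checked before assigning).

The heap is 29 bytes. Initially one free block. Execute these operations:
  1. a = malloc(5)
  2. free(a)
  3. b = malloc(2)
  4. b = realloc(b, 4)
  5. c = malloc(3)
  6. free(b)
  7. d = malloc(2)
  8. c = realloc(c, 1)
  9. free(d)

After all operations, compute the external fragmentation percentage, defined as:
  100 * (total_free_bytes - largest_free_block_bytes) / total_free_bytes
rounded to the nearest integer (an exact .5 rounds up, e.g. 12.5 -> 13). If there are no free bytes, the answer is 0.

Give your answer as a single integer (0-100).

Answer: 14

Derivation:
Op 1: a = malloc(5) -> a = 0; heap: [0-4 ALLOC][5-28 FREE]
Op 2: free(a) -> (freed a); heap: [0-28 FREE]
Op 3: b = malloc(2) -> b = 0; heap: [0-1 ALLOC][2-28 FREE]
Op 4: b = realloc(b, 4) -> b = 0; heap: [0-3 ALLOC][4-28 FREE]
Op 5: c = malloc(3) -> c = 4; heap: [0-3 ALLOC][4-6 ALLOC][7-28 FREE]
Op 6: free(b) -> (freed b); heap: [0-3 FREE][4-6 ALLOC][7-28 FREE]
Op 7: d = malloc(2) -> d = 0; heap: [0-1 ALLOC][2-3 FREE][4-6 ALLOC][7-28 FREE]
Op 8: c = realloc(c, 1) -> c = 4; heap: [0-1 ALLOC][2-3 FREE][4-4 ALLOC][5-28 FREE]
Op 9: free(d) -> (freed d); heap: [0-3 FREE][4-4 ALLOC][5-28 FREE]
Free blocks: [4 24] total_free=28 largest=24 -> 100*(28-24)/28 = 400/28 ≈ 14.286 -> rounds to 14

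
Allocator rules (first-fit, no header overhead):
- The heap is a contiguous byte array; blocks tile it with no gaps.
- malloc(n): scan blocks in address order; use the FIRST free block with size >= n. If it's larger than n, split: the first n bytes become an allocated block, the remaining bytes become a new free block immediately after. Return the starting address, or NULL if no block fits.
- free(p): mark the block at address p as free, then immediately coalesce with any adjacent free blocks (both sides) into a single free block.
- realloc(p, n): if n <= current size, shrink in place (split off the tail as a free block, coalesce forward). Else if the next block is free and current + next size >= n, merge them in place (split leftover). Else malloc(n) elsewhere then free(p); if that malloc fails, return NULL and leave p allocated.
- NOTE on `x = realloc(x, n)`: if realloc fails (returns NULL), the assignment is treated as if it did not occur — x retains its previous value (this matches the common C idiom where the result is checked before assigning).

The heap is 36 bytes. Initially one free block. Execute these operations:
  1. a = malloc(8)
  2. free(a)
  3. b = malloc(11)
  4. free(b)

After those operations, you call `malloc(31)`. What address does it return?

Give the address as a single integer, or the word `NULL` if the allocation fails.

Op 1: a = malloc(8) -> a = 0; heap: [0-7 ALLOC][8-35 FREE]
Op 2: free(a) -> (freed a); heap: [0-35 FREE]
Op 3: b = malloc(11) -> b = 0; heap: [0-10 ALLOC][11-35 FREE]
Op 4: free(b) -> (freed b); heap: [0-35 FREE]
malloc(31): first-fit scan over [0-35 FREE] -> 0

Answer: 0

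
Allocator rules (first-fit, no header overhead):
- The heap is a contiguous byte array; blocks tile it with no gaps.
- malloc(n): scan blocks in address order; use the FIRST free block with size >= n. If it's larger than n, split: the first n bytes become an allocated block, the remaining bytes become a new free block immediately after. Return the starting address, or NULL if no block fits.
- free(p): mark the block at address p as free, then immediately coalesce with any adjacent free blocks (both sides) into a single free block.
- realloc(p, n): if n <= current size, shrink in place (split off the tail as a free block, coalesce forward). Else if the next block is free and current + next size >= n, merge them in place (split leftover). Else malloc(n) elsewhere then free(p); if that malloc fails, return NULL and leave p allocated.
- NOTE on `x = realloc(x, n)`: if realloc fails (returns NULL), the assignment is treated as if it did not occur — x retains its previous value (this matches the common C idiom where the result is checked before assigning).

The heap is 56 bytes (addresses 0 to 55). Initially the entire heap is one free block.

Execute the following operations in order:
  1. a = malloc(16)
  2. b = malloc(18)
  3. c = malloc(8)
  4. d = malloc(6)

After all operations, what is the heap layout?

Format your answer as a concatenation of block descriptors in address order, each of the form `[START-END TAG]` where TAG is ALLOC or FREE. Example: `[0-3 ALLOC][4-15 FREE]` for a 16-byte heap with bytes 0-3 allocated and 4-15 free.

Op 1: a = malloc(16) -> a = 0; heap: [0-15 ALLOC][16-55 FREE]
Op 2: b = malloc(18) -> b = 16; heap: [0-15 ALLOC][16-33 ALLOC][34-55 FREE]
Op 3: c = malloc(8) -> c = 34; heap: [0-15 ALLOC][16-33 ALLOC][34-41 ALLOC][42-55 FREE]
Op 4: d = malloc(6) -> d = 42; heap: [0-15 ALLOC][16-33 ALLOC][34-41 ALLOC][42-47 ALLOC][48-55 FREE]

Answer: [0-15 ALLOC][16-33 ALLOC][34-41 ALLOC][42-47 ALLOC][48-55 FREE]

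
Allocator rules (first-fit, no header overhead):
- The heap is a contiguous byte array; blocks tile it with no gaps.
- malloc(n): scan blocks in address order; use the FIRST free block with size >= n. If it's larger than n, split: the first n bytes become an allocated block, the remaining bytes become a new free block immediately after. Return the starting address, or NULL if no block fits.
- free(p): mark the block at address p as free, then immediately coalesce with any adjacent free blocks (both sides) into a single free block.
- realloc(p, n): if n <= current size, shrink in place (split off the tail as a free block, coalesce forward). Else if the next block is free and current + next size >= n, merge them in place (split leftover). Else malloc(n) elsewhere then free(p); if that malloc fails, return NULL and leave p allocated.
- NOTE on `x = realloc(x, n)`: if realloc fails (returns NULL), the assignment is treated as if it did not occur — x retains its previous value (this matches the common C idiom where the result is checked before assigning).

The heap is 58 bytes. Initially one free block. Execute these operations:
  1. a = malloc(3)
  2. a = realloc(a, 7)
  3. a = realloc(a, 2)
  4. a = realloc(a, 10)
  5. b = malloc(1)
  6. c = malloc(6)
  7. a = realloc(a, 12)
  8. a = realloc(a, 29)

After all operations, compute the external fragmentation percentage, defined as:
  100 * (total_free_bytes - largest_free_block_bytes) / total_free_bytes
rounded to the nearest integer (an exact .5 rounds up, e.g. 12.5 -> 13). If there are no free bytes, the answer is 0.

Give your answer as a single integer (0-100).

Op 1: a = malloc(3) -> a = 0; heap: [0-2 ALLOC][3-57 FREE]
Op 2: a = realloc(a, 7) -> a = 0; heap: [0-6 ALLOC][7-57 FREE]
Op 3: a = realloc(a, 2) -> a = 0; heap: [0-1 ALLOC][2-57 FREE]
Op 4: a = realloc(a, 10) -> a = 0; heap: [0-9 ALLOC][10-57 FREE]
Op 5: b = malloc(1) -> b = 10; heap: [0-9 ALLOC][10-10 ALLOC][11-57 FREE]
Op 6: c = malloc(6) -> c = 11; heap: [0-9 ALLOC][10-10 ALLOC][11-16 ALLOC][17-57 FREE]
Op 7: a = realloc(a, 12) -> a = 17; heap: [0-9 FREE][10-10 ALLOC][11-16 ALLOC][17-28 ALLOC][29-57 FREE]
Op 8: a = realloc(a, 29) -> a = 17; heap: [0-9 FREE][10-10 ALLOC][11-16 ALLOC][17-45 ALLOC][46-57 FREE]
Free blocks: [10 12] total_free=22 largest=12 -> 100*(22-12)/22 = 1000/22 ≈ 45.455 -> rounds to 45

Answer: 45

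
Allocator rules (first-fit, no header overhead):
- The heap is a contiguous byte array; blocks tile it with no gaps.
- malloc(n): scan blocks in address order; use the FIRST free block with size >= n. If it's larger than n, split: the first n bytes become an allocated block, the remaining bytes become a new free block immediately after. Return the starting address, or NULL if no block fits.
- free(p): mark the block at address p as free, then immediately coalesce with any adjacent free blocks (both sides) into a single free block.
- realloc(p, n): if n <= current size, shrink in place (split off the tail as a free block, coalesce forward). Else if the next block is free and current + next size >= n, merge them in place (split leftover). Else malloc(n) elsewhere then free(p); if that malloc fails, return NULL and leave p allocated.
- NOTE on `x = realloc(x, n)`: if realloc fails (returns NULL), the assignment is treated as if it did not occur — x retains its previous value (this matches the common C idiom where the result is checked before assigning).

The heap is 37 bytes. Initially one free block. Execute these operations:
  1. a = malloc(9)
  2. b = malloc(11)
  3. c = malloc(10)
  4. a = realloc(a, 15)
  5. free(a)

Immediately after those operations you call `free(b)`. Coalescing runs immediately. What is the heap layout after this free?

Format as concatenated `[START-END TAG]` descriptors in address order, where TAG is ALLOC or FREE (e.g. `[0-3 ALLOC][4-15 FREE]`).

Op 1: a = malloc(9) -> a = 0; heap: [0-8 ALLOC][9-36 FREE]
Op 2: b = malloc(11) -> b = 9; heap: [0-8 ALLOC][9-19 ALLOC][20-36 FREE]
Op 3: c = malloc(10) -> c = 20; heap: [0-8 ALLOC][9-19 ALLOC][20-29 ALLOC][30-36 FREE]
Op 4: a = realloc(a, 15) -> NULL (a unchanged); heap: [0-8 ALLOC][9-19 ALLOC][20-29 ALLOC][30-36 FREE]
Op 5: free(a) -> (freed a); heap: [0-8 FREE][9-19 ALLOC][20-29 ALLOC][30-36 FREE]
free(b): b = 9 -> block [9-19 ALLOC]; mark free, coalesce with adjacent free neighbors -> [0-19 FREE][20-29 ALLOC][30-36 FREE]

Answer: [0-19 FREE][20-29 ALLOC][30-36 FREE]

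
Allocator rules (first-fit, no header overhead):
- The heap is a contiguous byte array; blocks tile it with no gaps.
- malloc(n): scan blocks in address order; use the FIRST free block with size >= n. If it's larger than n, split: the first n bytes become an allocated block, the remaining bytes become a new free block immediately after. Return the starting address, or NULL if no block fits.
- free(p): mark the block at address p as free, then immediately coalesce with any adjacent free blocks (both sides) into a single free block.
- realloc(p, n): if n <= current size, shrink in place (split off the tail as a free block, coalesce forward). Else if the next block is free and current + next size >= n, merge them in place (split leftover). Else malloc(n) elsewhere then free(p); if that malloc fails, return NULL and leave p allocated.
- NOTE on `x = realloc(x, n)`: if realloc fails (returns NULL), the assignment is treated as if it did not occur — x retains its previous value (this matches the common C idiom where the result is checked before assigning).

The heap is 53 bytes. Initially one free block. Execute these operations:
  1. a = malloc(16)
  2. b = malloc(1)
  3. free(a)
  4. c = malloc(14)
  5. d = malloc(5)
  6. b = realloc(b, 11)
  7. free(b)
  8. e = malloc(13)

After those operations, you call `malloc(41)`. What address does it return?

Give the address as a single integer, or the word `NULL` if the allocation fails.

Op 1: a = malloc(16) -> a = 0; heap: [0-15 ALLOC][16-52 FREE]
Op 2: b = malloc(1) -> b = 16; heap: [0-15 ALLOC][16-16 ALLOC][17-52 FREE]
Op 3: free(a) -> (freed a); heap: [0-15 FREE][16-16 ALLOC][17-52 FREE]
Op 4: c = malloc(14) -> c = 0; heap: [0-13 ALLOC][14-15 FREE][16-16 ALLOC][17-52 FREE]
Op 5: d = malloc(5) -> d = 17; heap: [0-13 ALLOC][14-15 FREE][16-16 ALLOC][17-21 ALLOC][22-52 FREE]
Op 6: b = realloc(b, 11) -> b = 22; heap: [0-13 ALLOC][14-16 FREE][17-21 ALLOC][22-32 ALLOC][33-52 FREE]
Op 7: free(b) -> (freed b); heap: [0-13 ALLOC][14-16 FREE][17-21 ALLOC][22-52 FREE]
Op 8: e = malloc(13) -> e = 22; heap: [0-13 ALLOC][14-16 FREE][17-21 ALLOC][22-34 ALLOC][35-52 FREE]
malloc(41): first-fit scan over [0-13 ALLOC][14-16 FREE][17-21 ALLOC][22-34 ALLOC][35-52 FREE] -> NULL

Answer: NULL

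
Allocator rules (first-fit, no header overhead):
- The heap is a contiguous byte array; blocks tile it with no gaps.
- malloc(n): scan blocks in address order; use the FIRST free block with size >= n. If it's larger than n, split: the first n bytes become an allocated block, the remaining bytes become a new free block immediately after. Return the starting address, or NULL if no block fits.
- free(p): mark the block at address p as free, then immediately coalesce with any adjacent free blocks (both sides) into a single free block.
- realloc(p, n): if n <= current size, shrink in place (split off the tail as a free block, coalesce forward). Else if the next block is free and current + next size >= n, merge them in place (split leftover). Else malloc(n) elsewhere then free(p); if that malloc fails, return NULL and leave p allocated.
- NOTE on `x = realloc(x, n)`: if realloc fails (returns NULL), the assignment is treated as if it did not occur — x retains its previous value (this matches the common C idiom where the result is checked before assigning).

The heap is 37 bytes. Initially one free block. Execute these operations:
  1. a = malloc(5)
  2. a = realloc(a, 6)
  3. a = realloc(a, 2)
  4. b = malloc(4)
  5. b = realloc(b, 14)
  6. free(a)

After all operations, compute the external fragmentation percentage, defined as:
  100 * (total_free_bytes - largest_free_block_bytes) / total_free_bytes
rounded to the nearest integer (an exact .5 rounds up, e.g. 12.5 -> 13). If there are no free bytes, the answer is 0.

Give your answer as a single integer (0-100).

Answer: 9

Derivation:
Op 1: a = malloc(5) -> a = 0; heap: [0-4 ALLOC][5-36 FREE]
Op 2: a = realloc(a, 6) -> a = 0; heap: [0-5 ALLOC][6-36 FREE]
Op 3: a = realloc(a, 2) -> a = 0; heap: [0-1 ALLOC][2-36 FREE]
Op 4: b = malloc(4) -> b = 2; heap: [0-1 ALLOC][2-5 ALLOC][6-36 FREE]
Op 5: b = realloc(b, 14) -> b = 2; heap: [0-1 ALLOC][2-15 ALLOC][16-36 FREE]
Op 6: free(a) -> (freed a); heap: [0-1 FREE][2-15 ALLOC][16-36 FREE]
Free blocks: [2 21] total_free=23 largest=21 -> 100*(23-21)/23 = 200/23 ≈ 8.696 -> rounds to 9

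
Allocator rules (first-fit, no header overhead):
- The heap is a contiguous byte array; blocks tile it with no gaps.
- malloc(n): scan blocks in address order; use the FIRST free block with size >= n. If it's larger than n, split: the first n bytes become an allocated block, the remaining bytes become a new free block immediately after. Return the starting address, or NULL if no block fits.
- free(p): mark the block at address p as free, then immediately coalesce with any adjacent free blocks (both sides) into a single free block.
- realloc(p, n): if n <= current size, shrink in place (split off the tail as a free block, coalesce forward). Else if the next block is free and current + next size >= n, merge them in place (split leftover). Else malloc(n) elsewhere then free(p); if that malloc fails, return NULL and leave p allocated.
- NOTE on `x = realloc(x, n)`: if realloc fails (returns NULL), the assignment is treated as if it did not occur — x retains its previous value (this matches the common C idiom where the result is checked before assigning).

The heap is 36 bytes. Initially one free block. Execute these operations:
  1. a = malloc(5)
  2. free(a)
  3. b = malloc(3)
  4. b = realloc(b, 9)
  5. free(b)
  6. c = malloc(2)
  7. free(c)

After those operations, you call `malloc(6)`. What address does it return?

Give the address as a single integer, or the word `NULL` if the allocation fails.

Answer: 0

Derivation:
Op 1: a = malloc(5) -> a = 0; heap: [0-4 ALLOC][5-35 FREE]
Op 2: free(a) -> (freed a); heap: [0-35 FREE]
Op 3: b = malloc(3) -> b = 0; heap: [0-2 ALLOC][3-35 FREE]
Op 4: b = realloc(b, 9) -> b = 0; heap: [0-8 ALLOC][9-35 FREE]
Op 5: free(b) -> (freed b); heap: [0-35 FREE]
Op 6: c = malloc(2) -> c = 0; heap: [0-1 ALLOC][2-35 FREE]
Op 7: free(c) -> (freed c); heap: [0-35 FREE]
malloc(6): first-fit scan over [0-35 FREE] -> 0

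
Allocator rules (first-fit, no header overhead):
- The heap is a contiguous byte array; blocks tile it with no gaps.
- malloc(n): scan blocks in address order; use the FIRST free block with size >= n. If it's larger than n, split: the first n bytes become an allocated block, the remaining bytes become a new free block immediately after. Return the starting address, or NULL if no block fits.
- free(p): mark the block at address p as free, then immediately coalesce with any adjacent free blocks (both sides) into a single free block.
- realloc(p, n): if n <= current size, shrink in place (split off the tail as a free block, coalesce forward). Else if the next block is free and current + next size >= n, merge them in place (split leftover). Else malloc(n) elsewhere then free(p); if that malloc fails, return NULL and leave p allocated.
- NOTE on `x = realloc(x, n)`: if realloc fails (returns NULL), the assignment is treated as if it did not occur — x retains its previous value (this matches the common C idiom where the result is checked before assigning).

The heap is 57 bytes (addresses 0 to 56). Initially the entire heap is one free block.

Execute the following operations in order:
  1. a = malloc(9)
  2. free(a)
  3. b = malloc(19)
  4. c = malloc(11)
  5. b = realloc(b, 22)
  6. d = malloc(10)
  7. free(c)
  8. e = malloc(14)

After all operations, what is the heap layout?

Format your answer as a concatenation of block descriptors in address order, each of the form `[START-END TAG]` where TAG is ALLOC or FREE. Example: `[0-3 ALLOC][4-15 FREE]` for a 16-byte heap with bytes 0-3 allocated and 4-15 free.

Op 1: a = malloc(9) -> a = 0; heap: [0-8 ALLOC][9-56 FREE]
Op 2: free(a) -> (freed a); heap: [0-56 FREE]
Op 3: b = malloc(19) -> b = 0; heap: [0-18 ALLOC][19-56 FREE]
Op 4: c = malloc(11) -> c = 19; heap: [0-18 ALLOC][19-29 ALLOC][30-56 FREE]
Op 5: b = realloc(b, 22) -> b = 30; heap: [0-18 FREE][19-29 ALLOC][30-51 ALLOC][52-56 FREE]
Op 6: d = malloc(10) -> d = 0; heap: [0-9 ALLOC][10-18 FREE][19-29 ALLOC][30-51 ALLOC][52-56 FREE]
Op 7: free(c) -> (freed c); heap: [0-9 ALLOC][10-29 FREE][30-51 ALLOC][52-56 FREE]
Op 8: e = malloc(14) -> e = 10; heap: [0-9 ALLOC][10-23 ALLOC][24-29 FREE][30-51 ALLOC][52-56 FREE]

Answer: [0-9 ALLOC][10-23 ALLOC][24-29 FREE][30-51 ALLOC][52-56 FREE]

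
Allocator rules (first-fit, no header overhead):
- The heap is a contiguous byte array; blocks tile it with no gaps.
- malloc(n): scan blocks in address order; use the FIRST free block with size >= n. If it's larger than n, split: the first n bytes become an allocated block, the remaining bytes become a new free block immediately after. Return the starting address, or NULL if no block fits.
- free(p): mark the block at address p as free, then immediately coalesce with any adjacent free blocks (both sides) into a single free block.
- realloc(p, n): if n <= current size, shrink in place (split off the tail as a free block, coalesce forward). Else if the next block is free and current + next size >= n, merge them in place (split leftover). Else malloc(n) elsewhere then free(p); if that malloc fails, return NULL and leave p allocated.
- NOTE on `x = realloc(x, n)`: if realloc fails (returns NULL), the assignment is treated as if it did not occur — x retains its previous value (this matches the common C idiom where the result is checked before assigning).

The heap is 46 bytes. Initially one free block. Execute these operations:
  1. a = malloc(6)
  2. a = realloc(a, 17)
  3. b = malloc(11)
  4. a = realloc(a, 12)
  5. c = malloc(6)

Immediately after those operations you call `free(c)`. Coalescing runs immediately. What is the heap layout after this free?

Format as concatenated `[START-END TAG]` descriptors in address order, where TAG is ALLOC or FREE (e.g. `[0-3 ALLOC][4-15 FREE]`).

Op 1: a = malloc(6) -> a = 0; heap: [0-5 ALLOC][6-45 FREE]
Op 2: a = realloc(a, 17) -> a = 0; heap: [0-16 ALLOC][17-45 FREE]
Op 3: b = malloc(11) -> b = 17; heap: [0-16 ALLOC][17-27 ALLOC][28-45 FREE]
Op 4: a = realloc(a, 12) -> a = 0; heap: [0-11 ALLOC][12-16 FREE][17-27 ALLOC][28-45 FREE]
Op 5: c = malloc(6) -> c = 28; heap: [0-11 ALLOC][12-16 FREE][17-27 ALLOC][28-33 ALLOC][34-45 FREE]
free(c): c = 28 -> block [28-33 ALLOC]; mark free, coalesce with adjacent free neighbors -> [0-11 ALLOC][12-16 FREE][17-27 ALLOC][28-45 FREE]

Answer: [0-11 ALLOC][12-16 FREE][17-27 ALLOC][28-45 FREE]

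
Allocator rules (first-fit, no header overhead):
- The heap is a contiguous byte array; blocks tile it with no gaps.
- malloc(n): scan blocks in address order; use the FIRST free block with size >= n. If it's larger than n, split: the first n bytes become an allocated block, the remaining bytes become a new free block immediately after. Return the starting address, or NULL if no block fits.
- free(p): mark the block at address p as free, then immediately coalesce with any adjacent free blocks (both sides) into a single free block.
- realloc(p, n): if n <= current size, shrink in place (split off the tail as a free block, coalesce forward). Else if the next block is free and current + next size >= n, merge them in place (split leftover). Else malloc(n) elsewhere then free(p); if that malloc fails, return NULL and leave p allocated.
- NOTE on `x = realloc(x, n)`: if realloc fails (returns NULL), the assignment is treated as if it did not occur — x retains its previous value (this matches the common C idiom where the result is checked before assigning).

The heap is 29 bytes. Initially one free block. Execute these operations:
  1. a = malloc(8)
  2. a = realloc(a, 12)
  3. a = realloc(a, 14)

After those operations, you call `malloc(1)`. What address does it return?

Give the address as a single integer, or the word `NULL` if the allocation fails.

Answer: 14

Derivation:
Op 1: a = malloc(8) -> a = 0; heap: [0-7 ALLOC][8-28 FREE]
Op 2: a = realloc(a, 12) -> a = 0; heap: [0-11 ALLOC][12-28 FREE]
Op 3: a = realloc(a, 14) -> a = 0; heap: [0-13 ALLOC][14-28 FREE]
malloc(1): first-fit scan over [0-13 ALLOC][14-28 FREE] -> 14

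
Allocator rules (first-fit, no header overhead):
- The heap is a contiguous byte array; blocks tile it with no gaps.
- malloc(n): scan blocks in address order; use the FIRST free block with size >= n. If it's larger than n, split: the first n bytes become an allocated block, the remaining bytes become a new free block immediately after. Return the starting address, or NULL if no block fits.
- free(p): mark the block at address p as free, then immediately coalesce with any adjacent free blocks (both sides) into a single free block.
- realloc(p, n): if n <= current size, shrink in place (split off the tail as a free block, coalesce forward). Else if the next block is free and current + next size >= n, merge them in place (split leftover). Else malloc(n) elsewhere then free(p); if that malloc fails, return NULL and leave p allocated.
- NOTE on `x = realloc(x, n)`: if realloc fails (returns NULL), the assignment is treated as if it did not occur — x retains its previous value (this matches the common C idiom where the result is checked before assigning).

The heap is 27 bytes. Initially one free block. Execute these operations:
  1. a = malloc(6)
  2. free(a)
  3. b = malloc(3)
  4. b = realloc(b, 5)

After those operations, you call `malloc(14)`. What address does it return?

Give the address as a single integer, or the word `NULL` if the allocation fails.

Answer: 5

Derivation:
Op 1: a = malloc(6) -> a = 0; heap: [0-5 ALLOC][6-26 FREE]
Op 2: free(a) -> (freed a); heap: [0-26 FREE]
Op 3: b = malloc(3) -> b = 0; heap: [0-2 ALLOC][3-26 FREE]
Op 4: b = realloc(b, 5) -> b = 0; heap: [0-4 ALLOC][5-26 FREE]
malloc(14): first-fit scan over [0-4 ALLOC][5-26 FREE] -> 5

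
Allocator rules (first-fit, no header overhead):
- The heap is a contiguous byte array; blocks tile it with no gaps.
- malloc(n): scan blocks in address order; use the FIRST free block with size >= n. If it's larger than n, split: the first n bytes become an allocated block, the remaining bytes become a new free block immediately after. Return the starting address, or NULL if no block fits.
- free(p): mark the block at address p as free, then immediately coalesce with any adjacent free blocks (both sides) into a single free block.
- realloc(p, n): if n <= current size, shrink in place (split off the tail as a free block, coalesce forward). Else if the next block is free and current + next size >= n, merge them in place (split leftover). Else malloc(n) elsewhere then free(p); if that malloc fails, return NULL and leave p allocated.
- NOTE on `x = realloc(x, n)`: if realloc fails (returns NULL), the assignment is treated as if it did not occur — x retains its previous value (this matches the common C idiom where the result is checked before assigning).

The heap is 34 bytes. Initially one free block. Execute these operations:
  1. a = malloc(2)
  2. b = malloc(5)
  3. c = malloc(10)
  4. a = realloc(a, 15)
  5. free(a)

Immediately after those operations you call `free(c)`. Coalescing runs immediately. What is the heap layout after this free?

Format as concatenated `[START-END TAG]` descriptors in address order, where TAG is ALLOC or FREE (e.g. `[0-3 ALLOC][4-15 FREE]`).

Op 1: a = malloc(2) -> a = 0; heap: [0-1 ALLOC][2-33 FREE]
Op 2: b = malloc(5) -> b = 2; heap: [0-1 ALLOC][2-6 ALLOC][7-33 FREE]
Op 3: c = malloc(10) -> c = 7; heap: [0-1 ALLOC][2-6 ALLOC][7-16 ALLOC][17-33 FREE]
Op 4: a = realloc(a, 15) -> a = 17; heap: [0-1 FREE][2-6 ALLOC][7-16 ALLOC][17-31 ALLOC][32-33 FREE]
Op 5: free(a) -> (freed a); heap: [0-1 FREE][2-6 ALLOC][7-16 ALLOC][17-33 FREE]
free(c): c = 7 -> block [7-16 ALLOC]; mark free, coalesce with adjacent free neighbors -> [0-1 FREE][2-6 ALLOC][7-33 FREE]

Answer: [0-1 FREE][2-6 ALLOC][7-33 FREE]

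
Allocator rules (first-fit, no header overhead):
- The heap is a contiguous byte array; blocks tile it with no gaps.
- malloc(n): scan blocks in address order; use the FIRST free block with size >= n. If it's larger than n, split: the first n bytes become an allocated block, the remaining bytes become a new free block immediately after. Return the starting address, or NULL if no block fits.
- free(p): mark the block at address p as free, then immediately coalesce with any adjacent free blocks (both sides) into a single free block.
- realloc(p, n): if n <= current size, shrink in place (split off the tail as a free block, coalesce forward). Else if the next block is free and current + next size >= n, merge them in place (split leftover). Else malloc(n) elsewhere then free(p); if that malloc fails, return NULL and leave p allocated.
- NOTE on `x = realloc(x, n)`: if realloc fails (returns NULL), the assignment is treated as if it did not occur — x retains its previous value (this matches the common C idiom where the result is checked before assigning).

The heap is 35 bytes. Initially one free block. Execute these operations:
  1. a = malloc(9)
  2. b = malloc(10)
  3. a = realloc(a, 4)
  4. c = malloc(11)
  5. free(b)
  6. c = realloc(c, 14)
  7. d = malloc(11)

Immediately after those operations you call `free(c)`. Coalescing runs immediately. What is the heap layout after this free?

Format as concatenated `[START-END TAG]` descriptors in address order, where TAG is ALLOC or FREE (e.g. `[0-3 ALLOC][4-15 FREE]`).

Answer: [0-3 ALLOC][4-14 ALLOC][15-34 FREE]

Derivation:
Op 1: a = malloc(9) -> a = 0; heap: [0-8 ALLOC][9-34 FREE]
Op 2: b = malloc(10) -> b = 9; heap: [0-8 ALLOC][9-18 ALLOC][19-34 FREE]
Op 3: a = realloc(a, 4) -> a = 0; heap: [0-3 ALLOC][4-8 FREE][9-18 ALLOC][19-34 FREE]
Op 4: c = malloc(11) -> c = 19; heap: [0-3 ALLOC][4-8 FREE][9-18 ALLOC][19-29 ALLOC][30-34 FREE]
Op 5: free(b) -> (freed b); heap: [0-3 ALLOC][4-18 FREE][19-29 ALLOC][30-34 FREE]
Op 6: c = realloc(c, 14) -> c = 19; heap: [0-3 ALLOC][4-18 FREE][19-32 ALLOC][33-34 FREE]
Op 7: d = malloc(11) -> d = 4; heap: [0-3 ALLOC][4-14 ALLOC][15-18 FREE][19-32 ALLOC][33-34 FREE]
free(c): c = 19 -> block [19-32 ALLOC]; mark free, coalesce with adjacent free neighbors -> [0-3 ALLOC][4-14 ALLOC][15-34 FREE]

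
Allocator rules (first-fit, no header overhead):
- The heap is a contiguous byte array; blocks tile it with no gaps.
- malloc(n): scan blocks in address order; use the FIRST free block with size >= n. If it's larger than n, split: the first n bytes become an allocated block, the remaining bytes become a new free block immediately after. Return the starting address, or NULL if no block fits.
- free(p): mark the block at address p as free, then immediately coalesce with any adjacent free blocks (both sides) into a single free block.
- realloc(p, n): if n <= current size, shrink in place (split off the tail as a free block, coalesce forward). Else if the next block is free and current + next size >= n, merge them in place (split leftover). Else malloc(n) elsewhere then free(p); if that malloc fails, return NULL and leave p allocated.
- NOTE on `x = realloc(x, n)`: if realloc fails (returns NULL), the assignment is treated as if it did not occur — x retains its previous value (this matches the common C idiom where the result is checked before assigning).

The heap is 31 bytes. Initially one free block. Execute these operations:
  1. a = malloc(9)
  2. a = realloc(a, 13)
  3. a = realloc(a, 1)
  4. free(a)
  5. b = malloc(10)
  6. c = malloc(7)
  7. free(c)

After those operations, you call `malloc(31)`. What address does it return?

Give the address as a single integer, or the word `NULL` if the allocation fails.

Answer: NULL

Derivation:
Op 1: a = malloc(9) -> a = 0; heap: [0-8 ALLOC][9-30 FREE]
Op 2: a = realloc(a, 13) -> a = 0; heap: [0-12 ALLOC][13-30 FREE]
Op 3: a = realloc(a, 1) -> a = 0; heap: [0-0 ALLOC][1-30 FREE]
Op 4: free(a) -> (freed a); heap: [0-30 FREE]
Op 5: b = malloc(10) -> b = 0; heap: [0-9 ALLOC][10-30 FREE]
Op 6: c = malloc(7) -> c = 10; heap: [0-9 ALLOC][10-16 ALLOC][17-30 FREE]
Op 7: free(c) -> (freed c); heap: [0-9 ALLOC][10-30 FREE]
malloc(31): first-fit scan over [0-9 ALLOC][10-30 FREE] -> NULL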